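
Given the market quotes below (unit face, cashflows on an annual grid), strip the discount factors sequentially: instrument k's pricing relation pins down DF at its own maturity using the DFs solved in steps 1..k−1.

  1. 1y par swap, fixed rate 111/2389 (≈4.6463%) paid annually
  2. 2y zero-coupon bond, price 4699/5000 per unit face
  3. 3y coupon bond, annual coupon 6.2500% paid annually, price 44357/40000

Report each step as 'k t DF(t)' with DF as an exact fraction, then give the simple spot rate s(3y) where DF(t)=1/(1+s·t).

step 1 [1y] swap r/1=111/2389: DF=(1 − 111/2389·(0))/(1+111/2389) = 2389/2500 ≈ 0.955600
step 2 [2y] zero: DF = P = 4699/5000 ≈ 0.939800
step 3 [3y] bond c/1=1/16: DF=(44357/40000 − 1/16·(0.955600+0.939800))/(1+1/16) = 4661/5000 ≈ 0.932200

1 1 2389/2500
2 2 4699/5000
3 3 4661/5000
s(3y) = (1/(4661/5000) − 1)/(3) = 113/4661 ≈ 2.4244%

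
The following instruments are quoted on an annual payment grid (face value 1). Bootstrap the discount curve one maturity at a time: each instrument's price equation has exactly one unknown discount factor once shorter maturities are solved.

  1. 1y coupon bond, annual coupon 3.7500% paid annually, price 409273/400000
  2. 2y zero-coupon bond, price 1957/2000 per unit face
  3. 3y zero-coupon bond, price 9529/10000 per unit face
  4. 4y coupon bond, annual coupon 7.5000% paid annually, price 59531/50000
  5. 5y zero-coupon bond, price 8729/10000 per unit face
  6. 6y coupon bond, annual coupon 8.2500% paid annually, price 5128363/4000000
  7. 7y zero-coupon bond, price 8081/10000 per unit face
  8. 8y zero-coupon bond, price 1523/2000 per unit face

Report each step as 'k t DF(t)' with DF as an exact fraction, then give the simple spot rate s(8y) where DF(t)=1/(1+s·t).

1 1 4931/5000
2 2 1957/2000
3 3 9529/10000
4 4 113/125
5 5 8729/10000
6 6 4133/5000
7 7 8081/10000
8 8 1523/2000
s(8y) = (1/(1523/2000) − 1)/(8) = 477/12184 ≈ 3.9150%

step 1 [1y] bond c/1=3/80: DF=(409273/400000 − 3/80·(0))/(1+3/80) = 4931/5000 ≈ 0.986200
step 2 [2y] zero: DF = P = 1957/2000 ≈ 0.978500
step 3 [3y] zero: DF = P = 9529/10000 ≈ 0.952900
step 4 [4y] bond c/1=3/40: DF=(59531/50000 − 3/40·(0.986200+0.978500+0.952900))/(1+3/40) = 113/125 ≈ 0.904000
step 5 [5y] zero: DF = P = 8729/10000 ≈ 0.872900
step 6 [6y] bond c/1=33/400: DF=(5128363/4000000 − 33/400·(0.986200+0.978500+0.952900+0.904000+0.872900))/(1+33/400) = 4133/5000 ≈ 0.826600
step 7 [7y] zero: DF = P = 8081/10000 ≈ 0.808100
step 8 [8y] zero: DF = P = 1523/2000 ≈ 0.761500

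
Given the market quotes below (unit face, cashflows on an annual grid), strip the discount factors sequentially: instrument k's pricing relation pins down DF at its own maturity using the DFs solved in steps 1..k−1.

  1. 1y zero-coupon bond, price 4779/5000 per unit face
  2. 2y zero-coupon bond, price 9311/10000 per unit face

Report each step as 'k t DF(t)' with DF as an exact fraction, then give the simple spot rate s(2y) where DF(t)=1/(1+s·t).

step 1 [1y] zero: DF = P = 4779/5000 ≈ 0.955800
step 2 [2y] zero: DF = P = 9311/10000 ≈ 0.931100

1 1 4779/5000
2 2 9311/10000
s(2y) = (1/(9311/10000) − 1)/(2) = 689/18622 ≈ 3.6999%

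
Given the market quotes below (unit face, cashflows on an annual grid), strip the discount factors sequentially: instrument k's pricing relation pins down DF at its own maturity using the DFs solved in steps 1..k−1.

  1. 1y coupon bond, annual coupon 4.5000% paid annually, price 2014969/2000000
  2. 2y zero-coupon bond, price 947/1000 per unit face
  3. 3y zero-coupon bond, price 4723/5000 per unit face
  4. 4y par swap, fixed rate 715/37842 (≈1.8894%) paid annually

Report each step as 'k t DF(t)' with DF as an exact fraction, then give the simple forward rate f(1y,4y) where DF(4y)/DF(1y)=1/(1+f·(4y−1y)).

step 1 [1y] bond c/1=9/200: DF=(2014969/2000000 − 9/200·(0))/(1+9/200) = 9641/10000 ≈ 0.964100
step 2 [2y] zero: DF = P = 947/1000 ≈ 0.947000
step 3 [3y] zero: DF = P = 4723/5000 ≈ 0.944600
step 4 [4y] swap r/1=715/37842: DF=(1 − 715/37842·(0.964100+0.947000+0.944600))/(1+715/37842) = 1857/2000 ≈ 0.928500

1 1 9641/10000
2 2 947/1000
3 3 4723/5000
4 4 1857/2000
f(1y,4y) = ((9641/10000)/(1857/2000) − 1)/(3) = 356/27855 ≈ 1.2780%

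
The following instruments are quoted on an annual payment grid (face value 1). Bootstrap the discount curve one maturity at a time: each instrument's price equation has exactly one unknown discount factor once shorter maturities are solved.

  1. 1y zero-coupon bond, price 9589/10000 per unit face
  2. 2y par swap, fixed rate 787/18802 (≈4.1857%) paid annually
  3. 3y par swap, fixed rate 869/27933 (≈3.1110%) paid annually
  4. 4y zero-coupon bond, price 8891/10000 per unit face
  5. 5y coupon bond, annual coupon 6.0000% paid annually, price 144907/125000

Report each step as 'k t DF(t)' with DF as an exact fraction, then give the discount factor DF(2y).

step 1 [1y] zero: DF = P = 9589/10000 ≈ 0.958900
step 2 [2y] swap r/1=787/18802: DF=(1 − 787/18802·(0.958900))/(1+787/18802) = 9213/10000 ≈ 0.921300
step 3 [3y] swap r/1=869/27933: DF=(1 − 869/27933·(0.958900+0.921300))/(1+869/27933) = 9131/10000 ≈ 0.913100
step 4 [4y] zero: DF = P = 8891/10000 ≈ 0.889100
step 5 [5y] bond c/1=3/50: DF=(144907/125000 − 3/50·(0.958900+0.921300+0.913100+0.889100))/(1+3/50) = 2213/2500 ≈ 0.885200

1 1 9589/10000
2 2 9213/10000
3 3 9131/10000
4 4 8891/10000
5 5 2213/2500
DF(2y) = 9213/10000 ≈ 0.921300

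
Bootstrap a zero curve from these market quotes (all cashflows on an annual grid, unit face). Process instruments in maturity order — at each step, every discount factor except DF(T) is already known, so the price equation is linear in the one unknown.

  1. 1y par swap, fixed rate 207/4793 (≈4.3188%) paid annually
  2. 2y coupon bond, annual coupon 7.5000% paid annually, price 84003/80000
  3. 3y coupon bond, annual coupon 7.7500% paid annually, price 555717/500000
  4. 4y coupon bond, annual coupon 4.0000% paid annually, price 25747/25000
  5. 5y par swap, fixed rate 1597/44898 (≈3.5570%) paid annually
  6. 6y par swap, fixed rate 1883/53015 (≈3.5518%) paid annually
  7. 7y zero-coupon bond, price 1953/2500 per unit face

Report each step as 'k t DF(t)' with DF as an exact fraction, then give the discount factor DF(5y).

1 1 4793/5000
2 2 9099/10000
3 3 8971/10000
4 4 8839/10000
5 5 8403/10000
6 6 8117/10000
7 7 1953/2500
DF(5y) = 8403/10000 ≈ 0.840300

step 1 [1y] swap r/1=207/4793: DF=(1 − 207/4793·(0))/(1+207/4793) = 4793/5000 ≈ 0.958600
step 2 [2y] bond c/1=3/40: DF=(84003/80000 − 3/40·(0.958600))/(1+3/40) = 9099/10000 ≈ 0.909900
step 3 [3y] bond c/1=31/400: DF=(555717/500000 − 31/400·(0.958600+0.909900))/(1+31/400) = 8971/10000 ≈ 0.897100
step 4 [4y] bond c/1=1/25: DF=(25747/25000 − 1/25·(0.958600+0.909900+0.897100))/(1+1/25) = 8839/10000 ≈ 0.883900
step 5 [5y] swap r/1=1597/44898: DF=(1 − 1597/44898·(0.958600+0.909900+0.897100+0.883900))/(1+1597/44898) = 8403/10000 ≈ 0.840300
step 6 [6y] swap r/1=1883/53015: DF=(1 − 1883/53015·(0.958600+0.909900+0.897100+0.883900+0.840300))/(1+1883/53015) = 8117/10000 ≈ 0.811700
step 7 [7y] zero: DF = P = 1953/2500 ≈ 0.781200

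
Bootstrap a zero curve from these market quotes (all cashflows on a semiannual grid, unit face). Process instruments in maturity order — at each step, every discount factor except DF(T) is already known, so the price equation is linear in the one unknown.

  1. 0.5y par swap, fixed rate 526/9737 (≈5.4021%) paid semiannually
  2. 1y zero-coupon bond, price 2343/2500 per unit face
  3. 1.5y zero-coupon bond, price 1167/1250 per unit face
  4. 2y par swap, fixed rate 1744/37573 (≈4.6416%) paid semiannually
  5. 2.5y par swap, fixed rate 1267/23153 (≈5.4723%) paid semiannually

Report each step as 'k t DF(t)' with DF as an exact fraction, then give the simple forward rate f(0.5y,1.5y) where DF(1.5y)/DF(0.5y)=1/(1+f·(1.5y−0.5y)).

step 1 [0.5y] swap r/2=263/9737: DF=(1 − 263/9737·(0))/(1+263/9737) = 9737/10000 ≈ 0.973700
step 2 [1y] zero: DF = P = 2343/2500 ≈ 0.937200
step 3 [1.5y] zero: DF = P = 1167/1250 ≈ 0.933600
step 4 [2y] swap r/2=872/37573: DF=(1 − 872/37573·(0.973700+0.937200+0.933600))/(1+872/37573) = 1141/1250 ≈ 0.912800
step 5 [2.5y] swap r/2=1267/46306: DF=(1 − 1267/46306·(0.973700+0.937200+0.933600+0.912800))/(1+1267/46306) = 8733/10000 ≈ 0.873300

1 1/2 9737/10000
2 1 2343/2500
3 3/2 1167/1250
4 2 1141/1250
5 5/2 8733/10000
f(0.5y,1.5y) = ((9737/10000)/(1167/1250) − 1)/(1) = 401/9336 ≈ 4.2952%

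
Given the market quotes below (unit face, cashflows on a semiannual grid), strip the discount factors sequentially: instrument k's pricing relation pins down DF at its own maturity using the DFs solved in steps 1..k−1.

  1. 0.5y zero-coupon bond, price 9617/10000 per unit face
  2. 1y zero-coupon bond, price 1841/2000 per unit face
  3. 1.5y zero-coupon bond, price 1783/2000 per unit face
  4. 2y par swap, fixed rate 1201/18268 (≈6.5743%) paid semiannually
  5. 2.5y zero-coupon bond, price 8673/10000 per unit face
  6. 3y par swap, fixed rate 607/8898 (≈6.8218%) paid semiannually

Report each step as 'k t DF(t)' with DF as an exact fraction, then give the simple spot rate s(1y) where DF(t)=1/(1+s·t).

step 1 [0.5y] zero: DF = P = 9617/10000 ≈ 0.961700
step 2 [1y] zero: DF = P = 1841/2000 ≈ 0.920500
step 3 [1.5y] zero: DF = P = 1783/2000 ≈ 0.891500
step 4 [2y] swap r/2=1201/36536: DF=(1 − 1201/36536·(0.961700+0.920500+0.891500))/(1+1201/36536) = 8799/10000 ≈ 0.879900
step 5 [2.5y] zero: DF = P = 8673/10000 ≈ 0.867300
step 6 [3y] swap r/2=607/17796: DF=(1 − 607/17796·(0.961700+0.920500+0.891500+0.879900+0.867300))/(1+607/17796) = 8179/10000 ≈ 0.817900

1 1/2 9617/10000
2 1 1841/2000
3 3/2 1783/2000
4 2 8799/10000
5 5/2 8673/10000
6 3 8179/10000
s(1y) = (1/(1841/2000) − 1)/(1) = 159/1841 ≈ 8.6366%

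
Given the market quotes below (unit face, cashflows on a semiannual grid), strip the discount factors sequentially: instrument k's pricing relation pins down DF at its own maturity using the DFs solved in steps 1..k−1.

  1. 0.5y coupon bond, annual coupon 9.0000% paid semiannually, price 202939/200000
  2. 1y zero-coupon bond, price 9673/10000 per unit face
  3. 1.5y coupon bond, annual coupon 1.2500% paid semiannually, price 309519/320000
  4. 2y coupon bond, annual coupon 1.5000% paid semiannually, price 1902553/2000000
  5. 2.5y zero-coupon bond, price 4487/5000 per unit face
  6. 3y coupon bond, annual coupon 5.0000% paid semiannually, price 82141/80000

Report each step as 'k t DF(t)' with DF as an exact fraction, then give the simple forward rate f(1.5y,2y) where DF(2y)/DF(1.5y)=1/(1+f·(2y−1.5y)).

1 1/2 971/1000
2 1 9673/10000
3 3/2 2373/2500
4 2 9227/10000
5 5/2 4487/5000
6 3 8869/10000
f(1.5y,2y) = ((2373/2500)/(9227/10000) − 1)/(1/2) = 530/9227 ≈ 5.7440%

step 1 [0.5y] bond c/2=9/200: DF=(202939/200000 − 9/200·(0))/(1+9/200) = 971/1000 ≈ 0.971000
step 2 [1y] zero: DF = P = 9673/10000 ≈ 0.967300
step 3 [1.5y] bond c/2=1/160: DF=(309519/320000 − 1/160·(0.971000+0.967300))/(1+1/160) = 2373/2500 ≈ 0.949200
step 4 [2y] bond c/2=3/400: DF=(1902553/2000000 − 3/400·(0.971000+0.967300+0.949200))/(1+3/400) = 9227/10000 ≈ 0.922700
step 5 [2.5y] zero: DF = P = 4487/5000 ≈ 0.897400
step 6 [3y] bond c/2=1/40: DF=(82141/80000 − 1/40·(0.971000+0.967300+0.949200+0.922700+0.897400))/(1+1/40) = 8869/10000 ≈ 0.886900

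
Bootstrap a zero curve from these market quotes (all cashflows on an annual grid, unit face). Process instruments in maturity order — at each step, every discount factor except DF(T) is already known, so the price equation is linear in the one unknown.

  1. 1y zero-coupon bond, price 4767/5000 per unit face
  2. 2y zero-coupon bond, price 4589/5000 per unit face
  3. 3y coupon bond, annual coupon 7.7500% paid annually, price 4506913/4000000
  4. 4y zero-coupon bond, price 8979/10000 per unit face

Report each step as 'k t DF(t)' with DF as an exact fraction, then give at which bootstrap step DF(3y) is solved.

1 1 4767/5000
2 2 4589/5000
3 3 9111/10000
4 4 8979/10000
DF(3y) is solved at step 3

step 1 [1y] zero: DF = P = 4767/5000 ≈ 0.953400
step 2 [2y] zero: DF = P = 4589/5000 ≈ 0.917800
step 3 [3y] bond c/1=31/400: DF=(4506913/4000000 − 31/400·(0.953400+0.917800))/(1+31/400) = 9111/10000 ≈ 0.911100
step 4 [4y] zero: DF = P = 8979/10000 ≈ 0.897900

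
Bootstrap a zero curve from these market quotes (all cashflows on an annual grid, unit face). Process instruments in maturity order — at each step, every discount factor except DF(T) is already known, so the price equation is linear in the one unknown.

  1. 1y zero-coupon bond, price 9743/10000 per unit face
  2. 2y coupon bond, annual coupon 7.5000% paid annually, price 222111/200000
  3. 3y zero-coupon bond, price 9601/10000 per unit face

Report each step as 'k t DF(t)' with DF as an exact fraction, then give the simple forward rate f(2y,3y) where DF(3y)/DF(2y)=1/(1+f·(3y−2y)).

step 1 [1y] zero: DF = P = 9743/10000 ≈ 0.974300
step 2 [2y] bond c/1=3/40: DF=(222111/200000 − 3/40·(0.974300))/(1+3/40) = 9651/10000 ≈ 0.965100
step 3 [3y] zero: DF = P = 9601/10000 ≈ 0.960100

1 1 9743/10000
2 2 9651/10000
3 3 9601/10000
f(2y,3y) = ((9651/10000)/(9601/10000) − 1)/(1) = 50/9601 ≈ 0.5208%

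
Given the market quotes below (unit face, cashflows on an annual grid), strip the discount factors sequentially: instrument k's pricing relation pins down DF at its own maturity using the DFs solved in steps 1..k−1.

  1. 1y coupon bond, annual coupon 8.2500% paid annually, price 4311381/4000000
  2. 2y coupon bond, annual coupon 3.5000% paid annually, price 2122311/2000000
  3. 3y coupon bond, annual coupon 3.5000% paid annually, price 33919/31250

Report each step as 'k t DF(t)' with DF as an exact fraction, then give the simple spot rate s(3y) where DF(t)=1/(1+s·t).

1 1 9957/10000
2 2 2479/2500
3 3 1963/2000
s(3y) = (1/(1963/2000) − 1)/(3) = 37/5889 ≈ 0.6283%

step 1 [1y] bond c/1=33/400: DF=(4311381/4000000 − 33/400·(0))/(1+33/400) = 9957/10000 ≈ 0.995700
step 2 [2y] bond c/1=7/200: DF=(2122311/2000000 − 7/200·(0.995700))/(1+7/200) = 2479/2500 ≈ 0.991600
step 3 [3y] bond c/1=7/200: DF=(33919/31250 − 7/200·(0.995700+0.991600))/(1+7/200) = 1963/2000 ≈ 0.981500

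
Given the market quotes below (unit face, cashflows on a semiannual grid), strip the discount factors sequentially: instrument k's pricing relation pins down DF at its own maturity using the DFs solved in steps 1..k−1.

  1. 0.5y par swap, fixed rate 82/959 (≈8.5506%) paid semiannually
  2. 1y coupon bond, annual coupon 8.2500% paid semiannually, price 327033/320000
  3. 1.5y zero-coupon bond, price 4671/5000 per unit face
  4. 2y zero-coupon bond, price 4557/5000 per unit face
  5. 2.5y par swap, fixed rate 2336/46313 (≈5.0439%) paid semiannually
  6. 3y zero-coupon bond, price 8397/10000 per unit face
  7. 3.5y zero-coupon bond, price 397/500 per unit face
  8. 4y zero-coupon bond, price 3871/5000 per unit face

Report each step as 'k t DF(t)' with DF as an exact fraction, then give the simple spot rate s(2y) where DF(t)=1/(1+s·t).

step 1 [0.5y] swap r/2=41/959: DF=(1 − 41/959·(0))/(1+41/959) = 959/1000 ≈ 0.959000
step 2 [1y] bond c/2=33/800: DF=(327033/320000 − 33/800·(0.959000))/(1+33/800) = 1887/2000 ≈ 0.943500
step 3 [1.5y] zero: DF = P = 4671/5000 ≈ 0.934200
step 4 [2y] zero: DF = P = 4557/5000 ≈ 0.911400
step 5 [2.5y] swap r/2=1168/46313: DF=(1 − 1168/46313·(0.959000+0.943500+0.934200+0.911400))/(1+1168/46313) = 552/625 ≈ 0.883200
step 6 [3y] zero: DF = P = 8397/10000 ≈ 0.839700
step 7 [3.5y] zero: DF = P = 397/500 ≈ 0.794000
step 8 [4y] zero: DF = P = 3871/5000 ≈ 0.774200

1 1/2 959/1000
2 1 1887/2000
3 3/2 4671/5000
4 2 4557/5000
5 5/2 552/625
6 3 8397/10000
7 7/2 397/500
8 4 3871/5000
s(2y) = (1/(4557/5000) − 1)/(2) = 443/9114 ≈ 4.8607%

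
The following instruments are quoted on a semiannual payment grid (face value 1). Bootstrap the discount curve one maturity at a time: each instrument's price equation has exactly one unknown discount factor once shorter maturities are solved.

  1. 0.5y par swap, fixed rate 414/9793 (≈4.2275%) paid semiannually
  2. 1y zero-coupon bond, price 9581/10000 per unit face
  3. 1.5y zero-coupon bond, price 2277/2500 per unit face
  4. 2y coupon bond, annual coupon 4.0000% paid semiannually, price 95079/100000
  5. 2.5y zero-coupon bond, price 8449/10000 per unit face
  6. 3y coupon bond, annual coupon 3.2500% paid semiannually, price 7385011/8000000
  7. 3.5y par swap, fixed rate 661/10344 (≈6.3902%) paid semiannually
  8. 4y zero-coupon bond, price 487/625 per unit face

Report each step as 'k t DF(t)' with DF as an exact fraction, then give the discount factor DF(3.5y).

1 1/2 9793/10000
2 1 9581/10000
3 3/2 2277/2500
4 2 8763/10000
5 5/2 8449/10000
6 3 8353/10000
7 7/2 8017/10000
8 4 487/625
DF(3.5y) = 8017/10000 ≈ 0.801700

step 1 [0.5y] swap r/2=207/9793: DF=(1 − 207/9793·(0))/(1+207/9793) = 9793/10000 ≈ 0.979300
step 2 [1y] zero: DF = P = 9581/10000 ≈ 0.958100
step 3 [1.5y] zero: DF = P = 2277/2500 ≈ 0.910800
step 4 [2y] bond c/2=1/50: DF=(95079/100000 − 1/50·(0.979300+0.958100+0.910800))/(1+1/50) = 8763/10000 ≈ 0.876300
step 5 [2.5y] zero: DF = P = 8449/10000 ≈ 0.844900
step 6 [3y] bond c/2=13/800: DF=(7385011/8000000 − 13/800·(0.979300+0.958100+0.910800+0.876300+0.844900))/(1+13/800) = 8353/10000 ≈ 0.835300
step 7 [3.5y] swap r/2=661/20688: DF=(1 − 661/20688·(0.979300+0.958100+0.910800+0.876300+0.844900+0.835300))/(1+661/20688) = 8017/10000 ≈ 0.801700
step 8 [4y] zero: DF = P = 487/625 ≈ 0.779200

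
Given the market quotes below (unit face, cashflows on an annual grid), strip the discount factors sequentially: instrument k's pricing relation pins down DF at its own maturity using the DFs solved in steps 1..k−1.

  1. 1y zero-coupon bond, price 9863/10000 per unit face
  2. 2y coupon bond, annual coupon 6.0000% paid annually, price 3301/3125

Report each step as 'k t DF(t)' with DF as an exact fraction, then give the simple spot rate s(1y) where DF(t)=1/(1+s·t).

1 1 9863/10000
2 2 9407/10000
s(1y) = (1/(9863/10000) − 1)/(1) = 137/9863 ≈ 1.3890%

step 1 [1y] zero: DF = P = 9863/10000 ≈ 0.986300
step 2 [2y] bond c/1=3/50: DF=(3301/3125 − 3/50·(0.986300))/(1+3/50) = 9407/10000 ≈ 0.940700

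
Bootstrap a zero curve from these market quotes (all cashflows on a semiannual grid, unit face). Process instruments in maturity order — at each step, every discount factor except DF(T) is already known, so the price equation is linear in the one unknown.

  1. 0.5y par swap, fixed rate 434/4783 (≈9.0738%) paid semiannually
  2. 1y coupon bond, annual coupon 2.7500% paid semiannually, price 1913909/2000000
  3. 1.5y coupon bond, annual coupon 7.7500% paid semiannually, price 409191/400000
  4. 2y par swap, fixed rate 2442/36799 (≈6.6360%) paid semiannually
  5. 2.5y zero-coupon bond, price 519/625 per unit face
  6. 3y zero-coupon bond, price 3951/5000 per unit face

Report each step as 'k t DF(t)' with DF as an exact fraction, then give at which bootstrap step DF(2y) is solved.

1 1/2 4783/5000
2 1 931/1000
3 3/2 1143/1250
4 2 8779/10000
5 5/2 519/625
6 3 3951/5000
DF(2y) is solved at step 4

step 1 [0.5y] swap r/2=217/4783: DF=(1 − 217/4783·(0))/(1+217/4783) = 4783/5000 ≈ 0.956600
step 2 [1y] bond c/2=11/800: DF=(1913909/2000000 − 11/800·(0.956600))/(1+11/800) = 931/1000 ≈ 0.931000
step 3 [1.5y] bond c/2=31/800: DF=(409191/400000 − 31/800·(0.956600+0.931000))/(1+31/800) = 1143/1250 ≈ 0.914400
step 4 [2y] swap r/2=1221/36799: DF=(1 − 1221/36799·(0.956600+0.931000+0.914400))/(1+1221/36799) = 8779/10000 ≈ 0.877900
step 5 [2.5y] zero: DF = P = 519/625 ≈ 0.830400
step 6 [3y] zero: DF = P = 3951/5000 ≈ 0.790200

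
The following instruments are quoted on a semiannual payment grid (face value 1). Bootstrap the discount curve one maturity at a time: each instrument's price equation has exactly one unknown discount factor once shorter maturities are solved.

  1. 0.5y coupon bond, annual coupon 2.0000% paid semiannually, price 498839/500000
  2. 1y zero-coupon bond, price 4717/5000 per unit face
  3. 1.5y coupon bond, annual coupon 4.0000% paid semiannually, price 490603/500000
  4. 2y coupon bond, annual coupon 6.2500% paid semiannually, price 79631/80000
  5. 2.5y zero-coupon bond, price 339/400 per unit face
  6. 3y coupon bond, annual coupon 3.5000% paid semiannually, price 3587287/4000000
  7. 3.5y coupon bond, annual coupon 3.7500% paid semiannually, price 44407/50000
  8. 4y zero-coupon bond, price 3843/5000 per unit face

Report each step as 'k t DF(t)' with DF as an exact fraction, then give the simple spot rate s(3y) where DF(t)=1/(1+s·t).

1 1/2 4939/5000
2 1 4717/5000
3 3/2 9241/10000
4 2 8787/10000
5 5/2 339/400
6 3 4013/5000
7 7/2 7727/10000
8 4 3843/5000
s(3y) = (1/(4013/5000) − 1)/(3) = 329/4013 ≈ 8.1984%

step 1 [0.5y] bond c/2=1/100: DF=(498839/500000 − 1/100·(0))/(1+1/100) = 4939/5000 ≈ 0.987800
step 2 [1y] zero: DF = P = 4717/5000 ≈ 0.943400
step 3 [1.5y] bond c/2=1/50: DF=(490603/500000 − 1/50·(0.987800+0.943400))/(1+1/50) = 9241/10000 ≈ 0.924100
step 4 [2y] bond c/2=1/32: DF=(79631/80000 − 1/32·(0.987800+0.943400+0.924100))/(1+1/32) = 8787/10000 ≈ 0.878700
step 5 [2.5y] zero: DF = P = 339/400 ≈ 0.847500
step 6 [3y] bond c/2=7/400: DF=(3587287/4000000 − 7/400·(0.987800+0.943400+0.924100+0.878700+0.847500))/(1+7/400) = 4013/5000 ≈ 0.802600
step 7 [3.5y] bond c/2=3/160: DF=(44407/50000 − 3/160·(0.987800+0.943400+0.924100+0.878700+0.847500+0.802600))/(1+3/160) = 7727/10000 ≈ 0.772700
step 8 [4y] zero: DF = P = 3843/5000 ≈ 0.768600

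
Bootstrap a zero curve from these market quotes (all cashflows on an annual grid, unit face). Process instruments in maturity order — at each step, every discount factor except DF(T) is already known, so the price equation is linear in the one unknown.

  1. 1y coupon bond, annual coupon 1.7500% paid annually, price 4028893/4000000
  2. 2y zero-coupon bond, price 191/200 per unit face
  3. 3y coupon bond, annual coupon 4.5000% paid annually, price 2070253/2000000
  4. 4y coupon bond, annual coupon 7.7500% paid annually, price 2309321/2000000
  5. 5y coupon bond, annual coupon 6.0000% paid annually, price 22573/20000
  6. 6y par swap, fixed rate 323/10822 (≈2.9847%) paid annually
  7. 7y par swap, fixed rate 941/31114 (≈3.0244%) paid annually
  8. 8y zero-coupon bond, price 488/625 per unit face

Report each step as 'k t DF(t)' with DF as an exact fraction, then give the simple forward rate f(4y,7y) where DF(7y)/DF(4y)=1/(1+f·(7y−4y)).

1 1 9899/10000
2 2 191/200
3 3 2267/2500
4 4 1733/2000
5 5 8543/10000
6 6 1677/2000
7 7 4059/5000
8 8 488/625
f(4y,7y) = ((1733/2000)/(4059/5000) − 1)/(3) = 547/24354 ≈ 2.2460%

step 1 [1y] bond c/1=7/400: DF=(4028893/4000000 − 7/400·(0))/(1+7/400) = 9899/10000 ≈ 0.989900
step 2 [2y] zero: DF = P = 191/200 ≈ 0.955000
step 3 [3y] bond c/1=9/200: DF=(2070253/2000000 − 9/200·(0.989900+0.955000))/(1+9/200) = 2267/2500 ≈ 0.906800
step 4 [4y] bond c/1=31/400: DF=(2309321/2000000 − 31/400·(0.989900+0.955000+0.906800))/(1+31/400) = 1733/2000 ≈ 0.866500
step 5 [5y] bond c/1=3/50: DF=(22573/20000 − 3/50·(0.989900+0.955000+0.906800+0.866500))/(1+3/50) = 8543/10000 ≈ 0.854300
step 6 [6y] swap r/1=323/10822: DF=(1 − 323/10822·(0.989900+0.955000+0.906800+0.866500+0.854300))/(1+323/10822) = 1677/2000 ≈ 0.838500
step 7 [7y] swap r/1=941/31114: DF=(1 − 941/31114·(0.989900+0.955000+0.906800+0.866500+0.854300+0.838500))/(1+941/31114) = 4059/5000 ≈ 0.811800
step 8 [8y] zero: DF = P = 488/625 ≈ 0.780800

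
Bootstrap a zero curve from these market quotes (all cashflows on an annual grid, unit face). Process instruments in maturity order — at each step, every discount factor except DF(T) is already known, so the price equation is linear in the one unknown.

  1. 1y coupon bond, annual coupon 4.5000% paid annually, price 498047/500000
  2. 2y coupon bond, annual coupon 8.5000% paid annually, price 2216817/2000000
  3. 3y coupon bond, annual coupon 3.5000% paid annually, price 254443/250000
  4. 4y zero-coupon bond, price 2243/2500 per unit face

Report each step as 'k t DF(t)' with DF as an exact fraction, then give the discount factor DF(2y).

1 1 2383/2500
2 2 9469/10000
3 3 9191/10000
4 4 2243/2500
DF(2y) = 9469/10000 ≈ 0.946900

step 1 [1y] bond c/1=9/200: DF=(498047/500000 − 9/200·(0))/(1+9/200) = 2383/2500 ≈ 0.953200
step 2 [2y] bond c/1=17/200: DF=(2216817/2000000 − 17/200·(0.953200))/(1+17/200) = 9469/10000 ≈ 0.946900
step 3 [3y] bond c/1=7/200: DF=(254443/250000 − 7/200·(0.953200+0.946900))/(1+7/200) = 9191/10000 ≈ 0.919100
step 4 [4y] zero: DF = P = 2243/2500 ≈ 0.897200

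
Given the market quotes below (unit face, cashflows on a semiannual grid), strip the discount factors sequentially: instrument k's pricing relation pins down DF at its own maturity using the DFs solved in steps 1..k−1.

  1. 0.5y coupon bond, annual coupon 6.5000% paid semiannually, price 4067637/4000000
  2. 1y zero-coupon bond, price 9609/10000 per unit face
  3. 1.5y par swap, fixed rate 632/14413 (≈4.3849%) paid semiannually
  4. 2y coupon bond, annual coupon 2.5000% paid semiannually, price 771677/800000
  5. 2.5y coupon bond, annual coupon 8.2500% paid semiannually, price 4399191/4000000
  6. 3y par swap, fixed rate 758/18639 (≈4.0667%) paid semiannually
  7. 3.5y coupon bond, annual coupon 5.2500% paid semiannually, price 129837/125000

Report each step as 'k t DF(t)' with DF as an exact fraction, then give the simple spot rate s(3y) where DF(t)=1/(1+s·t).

step 1 [0.5y] bond c/2=13/400: DF=(4067637/4000000 − 13/400·(0))/(1+13/400) = 9849/10000 ≈ 0.984900
step 2 [1y] zero: DF = P = 9609/10000 ≈ 0.960900
step 3 [1.5y] swap r/2=316/14413: DF=(1 − 316/14413·(0.984900+0.960900))/(1+316/14413) = 1171/1250 ≈ 0.936800
step 4 [2y] bond c/2=1/80: DF=(771677/800000 − 1/80·(0.984900+0.960900+0.936800))/(1+1/80) = 9171/10000 ≈ 0.917100
step 5 [2.5y] bond c/2=33/800: DF=(4399191/4000000 − 33/800·(0.984900+0.960900+0.936800+0.917100))/(1+33/800) = 9057/10000 ≈ 0.905700
step 6 [3y] swap r/2=379/18639: DF=(1 − 379/18639·(0.984900+0.960900+0.936800+0.917100+0.905700))/(1+379/18639) = 8863/10000 ≈ 0.886300
step 7 [3.5y] bond c/2=21/800: DF=(129837/125000 − 21/800·(0.984900+0.960900+0.936800+0.917100+0.905700+0.886300))/(1+21/800) = 8691/10000 ≈ 0.869100

1 1/2 9849/10000
2 1 9609/10000
3 3/2 1171/1250
4 2 9171/10000
5 5/2 9057/10000
6 3 8863/10000
7 7/2 8691/10000
s(3y) = (1/(8863/10000) − 1)/(3) = 379/8863 ≈ 4.2762%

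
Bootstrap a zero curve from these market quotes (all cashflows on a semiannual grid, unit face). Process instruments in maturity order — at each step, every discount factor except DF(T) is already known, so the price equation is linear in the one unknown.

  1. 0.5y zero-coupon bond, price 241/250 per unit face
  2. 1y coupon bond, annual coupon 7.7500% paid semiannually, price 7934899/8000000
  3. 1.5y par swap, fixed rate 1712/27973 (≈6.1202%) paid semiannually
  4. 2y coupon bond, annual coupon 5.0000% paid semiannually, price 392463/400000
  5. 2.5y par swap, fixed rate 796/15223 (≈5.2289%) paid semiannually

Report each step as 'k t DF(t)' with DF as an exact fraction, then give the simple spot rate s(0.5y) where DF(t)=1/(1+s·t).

step 1 [0.5y] zero: DF = P = 241/250 ≈ 0.964000
step 2 [1y] bond c/2=31/800: DF=(7934899/8000000 − 31/800·(0.964000))/(1+31/800) = 9189/10000 ≈ 0.918900
step 3 [1.5y] swap r/2=856/27973: DF=(1 − 856/27973·(0.964000+0.918900))/(1+856/27973) = 1143/1250 ≈ 0.914400
step 4 [2y] bond c/2=1/40: DF=(392463/400000 − 1/40·(0.964000+0.918900+0.914400))/(1+1/40) = 889/1000 ≈ 0.889000
step 5 [2.5y] swap r/2=398/15223: DF=(1 − 398/15223·(0.964000+0.918900+0.914400+0.889000))/(1+398/15223) = 4403/5000 ≈ 0.880600

1 1/2 241/250
2 1 9189/10000
3 3/2 1143/1250
4 2 889/1000
5 5/2 4403/5000
s(0.5y) = (1/(241/250) − 1)/(1/2) = 18/241 ≈ 7.4689%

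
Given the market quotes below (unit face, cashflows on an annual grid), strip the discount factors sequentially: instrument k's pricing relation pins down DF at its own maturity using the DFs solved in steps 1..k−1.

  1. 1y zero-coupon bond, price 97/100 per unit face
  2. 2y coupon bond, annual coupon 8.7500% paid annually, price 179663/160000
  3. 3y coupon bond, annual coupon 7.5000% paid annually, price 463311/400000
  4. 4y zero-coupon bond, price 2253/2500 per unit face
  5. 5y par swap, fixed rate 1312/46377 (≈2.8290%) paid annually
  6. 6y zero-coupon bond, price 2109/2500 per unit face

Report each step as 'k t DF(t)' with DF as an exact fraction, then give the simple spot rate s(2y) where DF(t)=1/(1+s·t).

step 1 [1y] zero: DF = P = 97/100 ≈ 0.970000
step 2 [2y] bond c/1=7/80: DF=(179663/160000 − 7/80·(0.970000))/(1+7/80) = 1909/2000 ≈ 0.954500
step 3 [3y] bond c/1=3/40: DF=(463311/400000 − 3/40·(0.970000+0.954500))/(1+3/40) = 1179/1250 ≈ 0.943200
step 4 [4y] zero: DF = P = 2253/2500 ≈ 0.901200
step 5 [5y] swap r/1=1312/46377: DF=(1 − 1312/46377·(0.970000+0.954500+0.943200+0.901200))/(1+1312/46377) = 543/625 ≈ 0.868800
step 6 [6y] zero: DF = P = 2109/2500 ≈ 0.843600

1 1 97/100
2 2 1909/2000
3 3 1179/1250
4 4 2253/2500
5 5 543/625
6 6 2109/2500
s(2y) = (1/(1909/2000) − 1)/(2) = 91/3818 ≈ 2.3834%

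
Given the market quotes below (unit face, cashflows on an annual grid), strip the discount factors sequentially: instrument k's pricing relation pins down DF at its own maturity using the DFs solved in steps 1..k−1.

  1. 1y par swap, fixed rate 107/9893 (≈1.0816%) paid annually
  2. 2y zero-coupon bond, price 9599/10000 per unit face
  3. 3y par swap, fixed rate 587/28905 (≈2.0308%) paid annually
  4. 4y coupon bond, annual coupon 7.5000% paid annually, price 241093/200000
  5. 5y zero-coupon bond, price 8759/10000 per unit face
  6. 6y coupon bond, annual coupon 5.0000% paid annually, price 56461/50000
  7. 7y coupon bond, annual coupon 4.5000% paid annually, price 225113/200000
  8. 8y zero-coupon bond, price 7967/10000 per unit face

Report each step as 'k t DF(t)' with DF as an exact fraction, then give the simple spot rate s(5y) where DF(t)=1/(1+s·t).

step 1 [1y] swap r/1=107/9893: DF=(1 − 107/9893·(0))/(1+107/9893) = 9893/10000 ≈ 0.989300
step 2 [2y] zero: DF = P = 9599/10000 ≈ 0.959900
step 3 [3y] swap r/1=587/28905: DF=(1 − 587/28905·(0.989300+0.959900))/(1+587/28905) = 9413/10000 ≈ 0.941300
step 4 [4y] bond c/1=3/40: DF=(241093/200000 − 3/40·(0.989300+0.959900+0.941300))/(1+3/40) = 9197/10000 ≈ 0.919700
step 5 [5y] zero: DF = P = 8759/10000 ≈ 0.875900
step 6 [6y] bond c/1=1/20: DF=(56461/50000 − 1/20·(0.989300+0.959900+0.941300+0.919700+0.875900))/(1+1/20) = 8523/10000 ≈ 0.852300
step 7 [7y] bond c/1=9/200: DF=(225113/200000 − 9/200·(0.989300+0.959900+0.941300+0.919700+0.875900+0.852300))/(1+9/200) = 4193/5000 ≈ 0.838600
step 8 [8y] zero: DF = P = 7967/10000 ≈ 0.796700

1 1 9893/10000
2 2 9599/10000
3 3 9413/10000
4 4 9197/10000
5 5 8759/10000
6 6 8523/10000
7 7 4193/5000
8 8 7967/10000
s(5y) = (1/(8759/10000) − 1)/(5) = 1241/43795 ≈ 2.8337%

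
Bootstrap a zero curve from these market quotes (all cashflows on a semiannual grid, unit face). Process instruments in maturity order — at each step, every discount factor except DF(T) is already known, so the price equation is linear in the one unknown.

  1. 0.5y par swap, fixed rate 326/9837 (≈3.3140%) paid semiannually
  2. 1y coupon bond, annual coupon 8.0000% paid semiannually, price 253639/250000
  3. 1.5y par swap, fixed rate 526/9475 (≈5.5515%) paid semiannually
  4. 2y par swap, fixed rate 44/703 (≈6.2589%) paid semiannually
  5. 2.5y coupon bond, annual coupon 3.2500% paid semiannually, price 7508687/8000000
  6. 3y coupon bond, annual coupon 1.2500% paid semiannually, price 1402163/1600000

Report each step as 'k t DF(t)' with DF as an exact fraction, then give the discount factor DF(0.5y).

1 1/2 9837/10000
2 1 9377/10000
3 3/2 9211/10000
4 2 4417/5000
5 5/2 108/125
6 3 1053/1250
DF(0.5y) = 9837/10000 ≈ 0.983700

step 1 [0.5y] swap r/2=163/9837: DF=(1 − 163/9837·(0))/(1+163/9837) = 9837/10000 ≈ 0.983700
step 2 [1y] bond c/2=1/25: DF=(253639/250000 − 1/25·(0.983700))/(1+1/25) = 9377/10000 ≈ 0.937700
step 3 [1.5y] swap r/2=263/9475: DF=(1 − 263/9475·(0.983700+0.937700))/(1+263/9475) = 9211/10000 ≈ 0.921100
step 4 [2y] swap r/2=22/703: DF=(1 − 22/703·(0.983700+0.937700+0.921100))/(1+22/703) = 4417/5000 ≈ 0.883400
step 5 [2.5y] bond c/2=13/800: DF=(7508687/8000000 − 13/800·(0.983700+0.937700+0.921100+0.883400))/(1+13/800) = 108/125 ≈ 0.864000
step 6 [3y] bond c/2=1/160: DF=(1402163/1600000 − 1/160·(0.983700+0.937700+0.921100+0.883400+0.864000))/(1+1/160) = 1053/1250 ≈ 0.842400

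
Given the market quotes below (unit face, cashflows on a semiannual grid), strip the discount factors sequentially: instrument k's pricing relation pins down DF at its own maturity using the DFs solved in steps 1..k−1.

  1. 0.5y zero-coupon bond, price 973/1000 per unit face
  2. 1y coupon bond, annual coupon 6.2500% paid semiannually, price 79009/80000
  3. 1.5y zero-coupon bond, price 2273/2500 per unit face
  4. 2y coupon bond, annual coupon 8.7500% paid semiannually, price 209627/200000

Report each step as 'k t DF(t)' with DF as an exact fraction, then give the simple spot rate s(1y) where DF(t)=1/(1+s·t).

step 1 [0.5y] zero: DF = P = 973/1000 ≈ 0.973000
step 2 [1y] bond c/2=1/32: DF=(79009/80000 − 1/32·(0.973000))/(1+1/32) = 4641/5000 ≈ 0.928200
step 3 [1.5y] zero: DF = P = 2273/2500 ≈ 0.909200
step 4 [2y] bond c/2=7/160: DF=(209627/200000 − 7/160·(0.973000+0.928200+0.909200))/(1+7/160) = 554/625 ≈ 0.886400

1 1/2 973/1000
2 1 4641/5000
3 3/2 2273/2500
4 2 554/625
s(1y) = (1/(4641/5000) − 1)/(1) = 359/4641 ≈ 7.7354%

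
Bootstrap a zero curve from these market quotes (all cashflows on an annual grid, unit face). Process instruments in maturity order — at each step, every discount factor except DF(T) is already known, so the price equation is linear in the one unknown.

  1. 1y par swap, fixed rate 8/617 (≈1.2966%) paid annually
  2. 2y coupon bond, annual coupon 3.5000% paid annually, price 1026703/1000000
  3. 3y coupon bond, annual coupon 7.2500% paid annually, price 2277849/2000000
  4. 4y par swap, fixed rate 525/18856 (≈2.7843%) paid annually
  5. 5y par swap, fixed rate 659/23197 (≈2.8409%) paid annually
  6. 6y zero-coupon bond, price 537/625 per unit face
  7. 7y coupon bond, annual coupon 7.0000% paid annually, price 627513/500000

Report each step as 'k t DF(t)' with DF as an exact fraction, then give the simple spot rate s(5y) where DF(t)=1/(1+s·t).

1 1 617/625
2 2 4793/5000
3 3 1163/1250
4 4 179/200
5 5 4341/5000
6 6 537/625
7 7 2033/2500
s(5y) = (1/(4341/5000) − 1)/(5) = 659/21705 ≈ 3.0362%

step 1 [1y] swap r/1=8/617: DF=(1 − 8/617·(0))/(1+8/617) = 617/625 ≈ 0.987200
step 2 [2y] bond c/1=7/200: DF=(1026703/1000000 − 7/200·(0.987200))/(1+7/200) = 4793/5000 ≈ 0.958600
step 3 [3y] bond c/1=29/400: DF=(2277849/2000000 − 29/400·(0.987200+0.958600))/(1+29/400) = 1163/1250 ≈ 0.930400
step 4 [4y] swap r/1=525/18856: DF=(1 − 525/18856·(0.987200+0.958600+0.930400))/(1+525/18856) = 179/200 ≈ 0.895000
step 5 [5y] swap r/1=659/23197: DF=(1 − 659/23197·(0.987200+0.958600+0.930400+0.895000))/(1+659/23197) = 4341/5000 ≈ 0.868200
step 6 [6y] zero: DF = P = 537/625 ≈ 0.859200
step 7 [7y] bond c/1=7/100: DF=(627513/500000 − 7/100·(0.987200+0.958600+0.930400+0.895000+0.868200+0.859200))/(1+7/100) = 2033/2500 ≈ 0.813200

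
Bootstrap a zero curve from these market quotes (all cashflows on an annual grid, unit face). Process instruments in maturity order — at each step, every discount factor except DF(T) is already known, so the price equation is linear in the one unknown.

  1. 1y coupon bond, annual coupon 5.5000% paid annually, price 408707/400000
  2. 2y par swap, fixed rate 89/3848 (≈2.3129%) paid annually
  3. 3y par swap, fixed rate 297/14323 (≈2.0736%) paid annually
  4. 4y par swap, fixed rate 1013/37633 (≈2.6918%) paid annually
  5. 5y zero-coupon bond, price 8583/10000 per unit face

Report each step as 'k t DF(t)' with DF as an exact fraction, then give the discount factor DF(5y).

1 1 1937/2000
2 2 1911/2000
3 3 4703/5000
4 4 8987/10000
5 5 8583/10000
DF(5y) = 8583/10000 ≈ 0.858300

step 1 [1y] bond c/1=11/200: DF=(408707/400000 − 11/200·(0))/(1+11/200) = 1937/2000 ≈ 0.968500
step 2 [2y] swap r/1=89/3848: DF=(1 − 89/3848·(0.968500))/(1+89/3848) = 1911/2000 ≈ 0.955500
step 3 [3y] swap r/1=297/14323: DF=(1 − 297/14323·(0.968500+0.955500))/(1+297/14323) = 4703/5000 ≈ 0.940600
step 4 [4y] swap r/1=1013/37633: DF=(1 − 1013/37633·(0.968500+0.955500+0.940600))/(1+1013/37633) = 8987/10000 ≈ 0.898700
step 5 [5y] zero: DF = P = 8583/10000 ≈ 0.858300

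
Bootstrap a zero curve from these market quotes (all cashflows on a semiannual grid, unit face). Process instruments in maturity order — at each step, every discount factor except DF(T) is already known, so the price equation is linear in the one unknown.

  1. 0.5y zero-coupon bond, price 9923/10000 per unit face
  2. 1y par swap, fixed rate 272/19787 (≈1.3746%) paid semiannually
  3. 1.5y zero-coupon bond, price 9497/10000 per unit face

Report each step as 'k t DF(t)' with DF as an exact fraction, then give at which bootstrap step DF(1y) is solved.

1 1/2 9923/10000
2 1 1233/1250
3 3/2 9497/10000
DF(1y) is solved at step 2

step 1 [0.5y] zero: DF = P = 9923/10000 ≈ 0.992300
step 2 [1y] swap r/2=136/19787: DF=(1 − 136/19787·(0.992300))/(1+136/19787) = 1233/1250 ≈ 0.986400
step 3 [1.5y] zero: DF = P = 9497/10000 ≈ 0.949700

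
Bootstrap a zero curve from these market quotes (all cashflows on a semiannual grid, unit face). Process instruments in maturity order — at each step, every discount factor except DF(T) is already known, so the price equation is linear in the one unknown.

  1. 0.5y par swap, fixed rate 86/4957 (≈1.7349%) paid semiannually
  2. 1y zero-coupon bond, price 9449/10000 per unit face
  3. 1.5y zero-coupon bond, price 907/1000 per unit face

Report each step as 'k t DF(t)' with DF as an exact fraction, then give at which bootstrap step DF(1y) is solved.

1 1/2 4957/5000
2 1 9449/10000
3 3/2 907/1000
DF(1y) is solved at step 2

step 1 [0.5y] swap r/2=43/4957: DF=(1 − 43/4957·(0))/(1+43/4957) = 4957/5000 ≈ 0.991400
step 2 [1y] zero: DF = P = 9449/10000 ≈ 0.944900
step 3 [1.5y] zero: DF = P = 907/1000 ≈ 0.907000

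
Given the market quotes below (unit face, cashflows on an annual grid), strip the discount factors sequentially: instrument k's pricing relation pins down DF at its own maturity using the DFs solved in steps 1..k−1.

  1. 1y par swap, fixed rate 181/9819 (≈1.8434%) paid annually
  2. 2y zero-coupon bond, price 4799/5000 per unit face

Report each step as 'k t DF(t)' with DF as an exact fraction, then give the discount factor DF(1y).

step 1 [1y] swap r/1=181/9819: DF=(1 − 181/9819·(0))/(1+181/9819) = 9819/10000 ≈ 0.981900
step 2 [2y] zero: DF = P = 4799/5000 ≈ 0.959800

1 1 9819/10000
2 2 4799/5000
DF(1y) = 9819/10000 ≈ 0.981900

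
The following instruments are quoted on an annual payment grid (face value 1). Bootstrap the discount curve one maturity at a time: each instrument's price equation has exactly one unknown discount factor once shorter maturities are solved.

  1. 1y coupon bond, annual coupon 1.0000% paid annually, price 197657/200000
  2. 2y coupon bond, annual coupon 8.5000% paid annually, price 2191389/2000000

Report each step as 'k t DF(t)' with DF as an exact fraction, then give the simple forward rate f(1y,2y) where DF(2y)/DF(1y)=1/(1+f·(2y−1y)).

1 1 1957/2000
2 2 2333/2500
f(1y,2y) = ((1957/2000)/(2333/2500) − 1)/(1) = 453/9332 ≈ 4.8543%

step 1 [1y] bond c/1=1/100: DF=(197657/200000 − 1/100·(0))/(1+1/100) = 1957/2000 ≈ 0.978500
step 2 [2y] bond c/1=17/200: DF=(2191389/2000000 − 17/200·(0.978500))/(1+17/200) = 2333/2500 ≈ 0.933200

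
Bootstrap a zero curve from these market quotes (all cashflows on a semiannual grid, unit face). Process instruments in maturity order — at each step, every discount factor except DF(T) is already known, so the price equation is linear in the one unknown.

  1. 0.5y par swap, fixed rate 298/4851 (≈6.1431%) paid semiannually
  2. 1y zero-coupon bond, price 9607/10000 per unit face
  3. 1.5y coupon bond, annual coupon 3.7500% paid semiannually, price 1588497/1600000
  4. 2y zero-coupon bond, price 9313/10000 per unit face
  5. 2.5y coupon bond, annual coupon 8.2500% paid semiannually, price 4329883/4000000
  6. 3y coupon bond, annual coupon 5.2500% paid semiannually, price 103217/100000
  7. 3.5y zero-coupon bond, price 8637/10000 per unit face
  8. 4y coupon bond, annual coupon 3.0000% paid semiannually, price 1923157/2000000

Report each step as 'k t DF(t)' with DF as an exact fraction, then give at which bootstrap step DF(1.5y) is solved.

1 1/2 4851/5000
2 1 9607/10000
3 3/2 939/1000
4 2 9313/10000
5 5/2 889/1000
6 3 4429/5000
7 7/2 8637/10000
8 4 4261/5000
DF(1.5y) is solved at step 3

step 1 [0.5y] swap r/2=149/4851: DF=(1 − 149/4851·(0))/(1+149/4851) = 4851/5000 ≈ 0.970200
step 2 [1y] zero: DF = P = 9607/10000 ≈ 0.960700
step 3 [1.5y] bond c/2=3/160: DF=(1588497/1600000 − 3/160·(0.970200+0.960700))/(1+3/160) = 939/1000 ≈ 0.939000
step 4 [2y] zero: DF = P = 9313/10000 ≈ 0.931300
step 5 [2.5y] bond c/2=33/800: DF=(4329883/4000000 − 33/800·(0.970200+0.960700+0.939000+0.931300))/(1+33/800) = 889/1000 ≈ 0.889000
step 6 [3y] bond c/2=21/800: DF=(103217/100000 − 21/800·(0.970200+0.960700+0.939000+0.931300+0.889000))/(1+21/800) = 4429/5000 ≈ 0.885800
step 7 [3.5y] zero: DF = P = 8637/10000 ≈ 0.863700
step 8 [4y] bond c/2=3/200: DF=(1923157/2000000 − 3/200·(0.970200+0.960700+0.939000+0.931300+0.889000+0.885800+0.863700))/(1+3/200) = 4261/5000 ≈ 0.852200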